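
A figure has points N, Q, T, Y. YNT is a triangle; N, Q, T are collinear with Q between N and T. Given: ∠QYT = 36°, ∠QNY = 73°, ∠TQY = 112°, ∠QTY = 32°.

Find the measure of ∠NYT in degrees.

1. ∠TNY = 73°  [Q on ray NT]
2. ∠NTY = 32°  [Q on ray TN]
3. ∠NYT = 75°  [△YNT]

∠NYT = 75°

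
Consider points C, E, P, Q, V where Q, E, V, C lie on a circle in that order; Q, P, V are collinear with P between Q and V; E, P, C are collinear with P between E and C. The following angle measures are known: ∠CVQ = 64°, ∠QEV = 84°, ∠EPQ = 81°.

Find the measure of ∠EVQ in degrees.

∠EVQ = 61°

1. ∠CEQ = 64°  [same arc QC]
2. ∠EQV = 35°  [△QPE]
3. ∠EVQ = 61°  [△QEV]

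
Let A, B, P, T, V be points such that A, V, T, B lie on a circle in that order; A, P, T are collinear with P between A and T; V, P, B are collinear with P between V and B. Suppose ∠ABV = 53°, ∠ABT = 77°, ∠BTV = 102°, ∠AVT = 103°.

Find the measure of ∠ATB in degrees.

1. ∠BAV = 78°  [cyclic AVTB, opposite ∠A+∠T]
2. ∠AVB = 49°  [△AVB]
3. ∠ATB = 49°  [same arc AB]

∠ATB = 49°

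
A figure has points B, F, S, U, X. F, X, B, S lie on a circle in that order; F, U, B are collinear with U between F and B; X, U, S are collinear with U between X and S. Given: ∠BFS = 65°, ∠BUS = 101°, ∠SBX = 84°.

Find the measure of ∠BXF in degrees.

1. ∠BXS = 65°  [same arc BS]
2. ∠FUX = 101°  [vertical angles at U]
3. ∠BSX = 31°  [△XBS]
4. ∠BUX = 79°  [linear pair at U on FB]
5. ∠BFX = 31°  [same arc XB]
6. ∠FBX = 36°  [△XUB]
7. ∠BXF = 113°  [△FXB]

∠BXF = 113°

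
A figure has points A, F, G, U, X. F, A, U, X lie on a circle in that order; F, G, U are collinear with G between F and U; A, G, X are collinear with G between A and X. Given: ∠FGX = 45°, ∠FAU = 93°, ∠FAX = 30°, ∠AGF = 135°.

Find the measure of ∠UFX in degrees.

∠UFX = 63°

1. ∠FXU = 87°  [cyclic FAUX, opposite ∠A+∠X]
2. ∠FUX = 30°  [same arc FX]
3. ∠UFX = 63°  [△FUX]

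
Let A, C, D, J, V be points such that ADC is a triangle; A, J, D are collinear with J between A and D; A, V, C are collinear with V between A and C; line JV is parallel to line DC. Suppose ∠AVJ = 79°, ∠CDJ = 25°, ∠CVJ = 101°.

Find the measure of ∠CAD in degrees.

∠CAD = 76°

1. ∠ACD = 79°  [JV∥DC, corresponding at V]
2. ∠ADC = 25°  [J on ray DA]
3. ∠CAD = 76°  [△ADC]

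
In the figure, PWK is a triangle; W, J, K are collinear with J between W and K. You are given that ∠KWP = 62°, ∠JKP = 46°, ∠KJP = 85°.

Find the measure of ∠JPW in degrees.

∠JPW = 23°

1. ∠JWP = 62°  [J on ray WK]
2. ∠PJW = 95°  [linear pair at J on WK]
3. ∠JPW = 23°  [△PWJ]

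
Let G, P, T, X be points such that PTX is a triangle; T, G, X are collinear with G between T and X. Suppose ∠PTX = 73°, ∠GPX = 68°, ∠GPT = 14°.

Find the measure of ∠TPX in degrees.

∠TPX = 82°

1. ∠GTP = 73°  [G on ray TX]
2. ∠PGT = 93°  [△PTG]
3. ∠PGX = 87°  [linear pair at G on TX]
4. ∠GXP = 25°  [△PGX]
5. ∠PXT = 25°  [G on ray XT]
6. ∠TPX = 82°  [△PTX]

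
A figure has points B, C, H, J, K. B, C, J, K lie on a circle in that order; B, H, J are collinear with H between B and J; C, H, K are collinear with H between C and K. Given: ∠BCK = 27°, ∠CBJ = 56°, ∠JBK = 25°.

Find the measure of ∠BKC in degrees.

1. ∠BHC = 97°  [△BHC]
2. ∠JCK = 25°  [same arc JK]
3. ∠CHJ = 83°  [linear pair at H on BJ]
4. ∠BJC = 72°  [△CHJ]
5. ∠BKC = 72°  [same arc BC]

∠BKC = 72°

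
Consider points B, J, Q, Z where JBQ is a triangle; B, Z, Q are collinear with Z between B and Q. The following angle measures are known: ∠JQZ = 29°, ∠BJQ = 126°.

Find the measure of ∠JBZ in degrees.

1. ∠BQJ = 29°  [Z on ray QB]
2. ∠JBQ = 25°  [△JBQ]
3. ∠JBZ = 25°  [Z on ray BQ]

∠JBZ = 25°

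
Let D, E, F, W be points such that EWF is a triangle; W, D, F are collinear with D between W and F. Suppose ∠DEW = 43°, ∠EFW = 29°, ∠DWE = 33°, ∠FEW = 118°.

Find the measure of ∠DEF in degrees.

1. ∠EDW = 104°  [△EWD]
2. ∠DFE = 29°  [D on ray FW]
3. ∠EDF = 76°  [linear pair at D on WF]
4. ∠DEF = 75°  [△EDF]

∠DEF = 75°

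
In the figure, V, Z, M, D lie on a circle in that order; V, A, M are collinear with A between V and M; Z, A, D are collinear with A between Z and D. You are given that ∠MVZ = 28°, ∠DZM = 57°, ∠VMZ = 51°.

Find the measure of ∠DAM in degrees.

1. ∠MDZ = 28°  [same arc ZM]
2. ∠MZV = 101°  [△VZM]
3. ∠DVM = 57°  [same arc MD]
4. ∠MDV = 79°  [cyclic VZMD, opposite ∠Z+∠D]
5. ∠DMV = 44°  [△VMD]
6. ∠DAM = 108°  [△MAD]

∠DAM = 108°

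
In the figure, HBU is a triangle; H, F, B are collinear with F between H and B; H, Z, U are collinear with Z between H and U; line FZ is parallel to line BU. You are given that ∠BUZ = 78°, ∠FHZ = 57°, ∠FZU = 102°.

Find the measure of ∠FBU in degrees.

1. ∠BUH = 78°  [Z on ray UH]
2. ∠BHU = 57°  [F on HB, Z on HU]
3. ∠HBU = 45°  [△HBU]
4. ∠FBU = 45°  [F on ray BH]

∠FBU = 45°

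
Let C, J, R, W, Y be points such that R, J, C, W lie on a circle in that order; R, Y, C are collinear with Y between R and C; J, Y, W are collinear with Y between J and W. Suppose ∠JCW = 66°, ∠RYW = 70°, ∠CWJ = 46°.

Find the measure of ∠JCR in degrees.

1. ∠CJW = 68°  [△JCW]
2. ∠CYJ = 70°  [vertical angles at Y]
3. ∠JCR = 42°  [△JYC]

∠JCR = 42°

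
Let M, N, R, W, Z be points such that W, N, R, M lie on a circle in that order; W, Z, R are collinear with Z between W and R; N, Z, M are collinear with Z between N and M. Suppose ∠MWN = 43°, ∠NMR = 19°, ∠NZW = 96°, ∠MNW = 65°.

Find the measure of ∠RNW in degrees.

∠RNW = 89°

1. ∠NMW = 72°  [△WNM]
2. ∠NWR = 19°  [same arc NR]
3. ∠NRW = 72°  [same arc WN]
4. ∠RNW = 89°  [△WNR]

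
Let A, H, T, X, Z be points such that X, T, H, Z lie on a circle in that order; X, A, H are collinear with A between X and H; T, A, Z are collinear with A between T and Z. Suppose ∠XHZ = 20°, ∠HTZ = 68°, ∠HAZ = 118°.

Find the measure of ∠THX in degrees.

∠THX = 50°

1. ∠HXZ = 68°  [same arc HZ]
2. ∠XAZ = 62°  [linear pair at A on XH]
3. ∠TZX = 50°  [△XAZ]
4. ∠THX = 50°  [same arc XT]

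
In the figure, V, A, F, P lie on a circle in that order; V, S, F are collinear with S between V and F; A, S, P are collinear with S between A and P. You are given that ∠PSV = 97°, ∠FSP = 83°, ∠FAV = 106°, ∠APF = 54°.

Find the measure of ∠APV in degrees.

1. ∠PFV = 43°  [△FSP]
2. ∠FPV = 74°  [cyclic VAFP, opposite ∠A+∠P]
3. ∠FVP = 63°  [△VFP]
4. ∠APV = 20°  [△VSP]

∠APV = 20°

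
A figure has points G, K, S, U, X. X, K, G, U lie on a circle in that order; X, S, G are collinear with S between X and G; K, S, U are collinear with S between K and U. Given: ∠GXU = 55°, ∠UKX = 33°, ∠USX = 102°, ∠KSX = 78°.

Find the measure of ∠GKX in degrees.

1. ∠GKU = 55°  [same arc GU]
2. ∠GXK = 69°  [△XSK]
3. ∠GSK = 102°  [vertical angles at S]
4. ∠KGX = 23°  [△KSG]
5. ∠GKX = 88°  [△XKG]

∠GKX = 88°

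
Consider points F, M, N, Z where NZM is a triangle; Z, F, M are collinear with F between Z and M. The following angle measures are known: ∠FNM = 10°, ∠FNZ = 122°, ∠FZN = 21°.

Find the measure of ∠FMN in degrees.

1. ∠NFZ = 37°  [△NZF]
2. ∠MFN = 143°  [linear pair at F on ZM]
3. ∠FMN = 27°  [△NFM]

∠FMN = 27°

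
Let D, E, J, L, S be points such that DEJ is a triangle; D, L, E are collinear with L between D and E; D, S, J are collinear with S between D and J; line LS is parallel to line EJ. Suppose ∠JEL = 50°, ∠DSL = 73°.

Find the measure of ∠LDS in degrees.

∠LDS = 57°

1. ∠DEJ = 50°  [L on ray ED]
2. ∠DJE = 73°  [LS∥EJ, corresponding at S]
3. ∠EDJ = 57°  [△DEJ]
4. ∠LDS = 57°  [L on DE, S on DJ]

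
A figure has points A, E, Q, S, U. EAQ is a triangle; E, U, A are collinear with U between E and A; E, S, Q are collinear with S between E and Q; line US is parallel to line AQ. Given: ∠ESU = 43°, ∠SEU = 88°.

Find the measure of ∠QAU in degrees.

1. ∠EUS = 49°  [△EUS]
2. ∠AUS = 131°  [linear pair at U on EA]
3. ∠QAU = 49°  [US∥AQ, co-interior at A–U]

∠QAU = 49°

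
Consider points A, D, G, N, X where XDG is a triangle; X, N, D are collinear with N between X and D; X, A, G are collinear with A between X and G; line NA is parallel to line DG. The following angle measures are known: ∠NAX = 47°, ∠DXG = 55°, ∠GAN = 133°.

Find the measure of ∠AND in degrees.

∠AND = 102°

1. ∠DGX = 47°  [NA∥DG, corresponding at A]
2. ∠GDX = 78°  [△XDG]
3. ∠ANX = 78°  [NA∥DG, corresponding at N]
4. ∠AND = 102°  [linear pair at N on XD]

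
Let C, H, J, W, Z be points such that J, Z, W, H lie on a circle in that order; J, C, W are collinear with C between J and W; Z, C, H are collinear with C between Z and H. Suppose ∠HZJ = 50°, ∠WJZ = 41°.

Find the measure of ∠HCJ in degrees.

1. ∠HWJ = 50°  [same arc JH]
2. ∠WHZ = 41°  [same arc ZW]
3. ∠HCW = 89°  [△WCH]
4. ∠HCJ = 91°  [linear pair at C on JW]

∠HCJ = 91°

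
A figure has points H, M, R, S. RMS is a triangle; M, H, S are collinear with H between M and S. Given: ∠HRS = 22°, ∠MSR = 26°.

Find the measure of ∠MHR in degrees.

1. ∠HSR = 26°  [H on ray SM]
2. ∠RHS = 132°  [△RHS]
3. ∠MHR = 48°  [linear pair at H on MS]

∠MHR = 48°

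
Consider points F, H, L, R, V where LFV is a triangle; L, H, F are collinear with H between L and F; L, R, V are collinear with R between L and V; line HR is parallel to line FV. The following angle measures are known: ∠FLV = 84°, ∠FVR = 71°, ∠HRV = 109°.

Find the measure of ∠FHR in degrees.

∠FHR = 155°

1. ∠HLR = 84°  [H on LF, R on LV]
2. ∠HRL = 71°  [linear pair at R on LV]
3. ∠LHR = 25°  [△LHR]
4. ∠FHR = 155°  [linear pair at H on LF]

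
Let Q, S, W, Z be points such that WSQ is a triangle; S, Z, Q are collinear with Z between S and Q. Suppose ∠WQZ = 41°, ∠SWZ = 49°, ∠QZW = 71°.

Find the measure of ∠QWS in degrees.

1. ∠SQW = 41°  [Z on ray QS]
2. ∠SZW = 109°  [linear pair at Z on SQ]
3. ∠WSZ = 22°  [△WSZ]
4. ∠QSW = 22°  [Z on ray SQ]
5. ∠QWS = 117°  [△WSQ]

∠QWS = 117°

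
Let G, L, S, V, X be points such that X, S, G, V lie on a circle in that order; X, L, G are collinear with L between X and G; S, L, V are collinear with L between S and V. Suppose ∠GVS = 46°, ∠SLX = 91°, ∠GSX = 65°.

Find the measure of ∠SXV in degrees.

1. ∠GXS = 46°  [same arc SG]
2. ∠VSX = 43°  [△XLS]
3. ∠SGX = 69°  [△XSG]
4. ∠SVX = 69°  [same arc XS]
5. ∠SXV = 68°  [△XSV]

∠SXV = 68°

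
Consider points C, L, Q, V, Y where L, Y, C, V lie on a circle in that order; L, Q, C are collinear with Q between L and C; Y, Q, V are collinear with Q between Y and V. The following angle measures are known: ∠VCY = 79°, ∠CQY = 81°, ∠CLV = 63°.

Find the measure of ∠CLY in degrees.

∠CLY = 38°

1. ∠VLY = 101°  [cyclic LYCV, opposite ∠L+∠C]
2. ∠LQV = 81°  [vertical angles at Q]
3. ∠LQY = 99°  [linear pair at Q on LC]
4. ∠LVY = 36°  [△LQV]
5. ∠LYV = 43°  [△LYV]
6. ∠CLY = 38°  [△LQY]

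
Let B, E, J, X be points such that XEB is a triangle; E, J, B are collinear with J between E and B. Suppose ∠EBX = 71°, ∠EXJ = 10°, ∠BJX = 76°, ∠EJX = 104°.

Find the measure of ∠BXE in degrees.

1. ∠JEX = 66°  [△XEJ]
2. ∠BEX = 66°  [J on ray EB]
3. ∠BXE = 43°  [△XEB]

∠BXE = 43°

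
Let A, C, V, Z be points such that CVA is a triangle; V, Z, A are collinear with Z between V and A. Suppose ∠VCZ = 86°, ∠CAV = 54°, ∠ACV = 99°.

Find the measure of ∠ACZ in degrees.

∠ACZ = 13°

1. ∠AVC = 27°  [△CVA]
2. ∠CAZ = 54°  [Z on ray AV]
3. ∠CVZ = 27°  [Z on ray VA]
4. ∠CZV = 67°  [△CVZ]
5. ∠AZC = 113°  [linear pair at Z on VA]
6. ∠ACZ = 13°  [△CZA]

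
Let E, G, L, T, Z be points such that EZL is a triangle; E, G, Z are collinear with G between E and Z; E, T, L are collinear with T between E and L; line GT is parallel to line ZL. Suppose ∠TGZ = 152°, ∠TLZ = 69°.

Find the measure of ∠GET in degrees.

∠GET = 83°

1. ∠EGT = 28°  [linear pair at G on EZ]
2. ∠ELZ = 69°  [T on ray LE]
3. ∠EZL = 28°  [GT∥ZL, corresponding at G]
4. ∠LEZ = 83°  [△EZL]
5. ∠GET = 83°  [G on EZ, T on EL]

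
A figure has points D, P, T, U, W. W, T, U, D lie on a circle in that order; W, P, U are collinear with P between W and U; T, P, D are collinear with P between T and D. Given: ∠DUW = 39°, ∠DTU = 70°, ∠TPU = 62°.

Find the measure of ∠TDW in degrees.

1. ∠DWU = 70°  [same arc UD]
2. ∠DPW = 62°  [vertical angles at P]
3. ∠TDW = 48°  [△WPD]

∠TDW = 48°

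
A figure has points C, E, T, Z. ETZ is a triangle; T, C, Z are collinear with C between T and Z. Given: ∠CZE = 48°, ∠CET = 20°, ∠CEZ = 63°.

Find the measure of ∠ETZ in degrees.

∠ETZ = 49°

1. ∠ECZ = 69°  [△ECZ]
2. ∠ECT = 111°  [linear pair at C on TZ]
3. ∠CTE = 49°  [△ETC]
4. ∠ETZ = 49°  [C on ray TZ]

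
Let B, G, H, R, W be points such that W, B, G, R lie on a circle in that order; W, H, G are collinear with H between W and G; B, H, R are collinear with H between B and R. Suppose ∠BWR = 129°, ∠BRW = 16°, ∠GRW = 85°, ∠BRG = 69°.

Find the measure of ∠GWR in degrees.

1. ∠BGR = 51°  [cyclic WBGR, opposite ∠W+∠G]
2. ∠GBR = 60°  [△BGR]
3. ∠GWR = 60°  [same arc GR]

∠GWR = 60°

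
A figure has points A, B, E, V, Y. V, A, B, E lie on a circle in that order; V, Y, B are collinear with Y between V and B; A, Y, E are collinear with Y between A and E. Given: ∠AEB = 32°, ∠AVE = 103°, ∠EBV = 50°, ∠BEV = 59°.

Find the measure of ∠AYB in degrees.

∠AYB = 82°

1. ∠AVB = 32°  [same arc AB]
2. ∠ABE = 77°  [cyclic VABE, opposite ∠V+∠B]
3. ∠BAV = 121°  [cyclic VABE, opposite ∠A+∠E]
4. ∠ABV = 27°  [△VAB]
5. ∠BAE = 71°  [△ABE]
6. ∠AYB = 82°  [△AYB]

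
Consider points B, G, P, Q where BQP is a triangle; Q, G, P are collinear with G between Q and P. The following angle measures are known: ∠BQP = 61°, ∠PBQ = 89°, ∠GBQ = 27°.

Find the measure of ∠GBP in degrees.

∠GBP = 62°

1. ∠BPQ = 30°  [△BQP]
2. ∠BQG = 61°  [G on ray QP]
3. ∠BGQ = 92°  [△BQG]
4. ∠BPG = 30°  [G on ray PQ]
5. ∠BGP = 88°  [linear pair at G on QP]
6. ∠GBP = 62°  [△BGP]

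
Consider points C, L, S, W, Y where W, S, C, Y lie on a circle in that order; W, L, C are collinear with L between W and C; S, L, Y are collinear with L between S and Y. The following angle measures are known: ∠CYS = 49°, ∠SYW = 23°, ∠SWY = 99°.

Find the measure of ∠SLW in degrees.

1. ∠CWS = 49°  [same arc SC]
2. ∠WSY = 58°  [△WSY]
3. ∠SLW = 73°  [△WLS]

∠SLW = 73°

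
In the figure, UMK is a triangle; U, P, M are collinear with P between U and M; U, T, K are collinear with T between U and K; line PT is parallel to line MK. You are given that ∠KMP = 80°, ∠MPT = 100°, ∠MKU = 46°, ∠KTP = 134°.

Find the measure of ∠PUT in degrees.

∠PUT = 54°

1. ∠TPU = 80°  [linear pair at P on UM]
2. ∠PTU = 46°  [PT∥MK, corresponding at T]
3. ∠PUT = 54°  [△UPT]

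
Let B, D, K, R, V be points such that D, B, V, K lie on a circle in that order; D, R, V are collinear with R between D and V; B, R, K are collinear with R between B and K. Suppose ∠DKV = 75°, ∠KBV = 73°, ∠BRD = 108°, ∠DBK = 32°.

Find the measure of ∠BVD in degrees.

∠BVD = 35°

1. ∠DBV = 105°  [cyclic DBVK, opposite ∠B+∠K]
2. ∠BDV = 40°  [△DRB]
3. ∠BVD = 35°  [△DBV]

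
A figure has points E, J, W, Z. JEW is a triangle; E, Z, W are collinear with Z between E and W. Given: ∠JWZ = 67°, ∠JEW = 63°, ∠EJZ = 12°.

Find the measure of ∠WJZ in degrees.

1. ∠JEZ = 63°  [Z on ray EW]
2. ∠EZJ = 105°  [△JEZ]
3. ∠JZW = 75°  [linear pair at Z on EW]
4. ∠WJZ = 38°  [△JZW]

∠WJZ = 38°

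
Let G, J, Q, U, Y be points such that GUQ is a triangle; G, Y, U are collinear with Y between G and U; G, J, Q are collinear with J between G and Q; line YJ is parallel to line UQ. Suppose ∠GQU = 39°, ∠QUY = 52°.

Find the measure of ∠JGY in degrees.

∠JGY = 89°

1. ∠GUQ = 52°  [Y on ray UG]
2. ∠QGU = 89°  [△GUQ]
3. ∠JGY = 89°  [Y on GU, J on GQ]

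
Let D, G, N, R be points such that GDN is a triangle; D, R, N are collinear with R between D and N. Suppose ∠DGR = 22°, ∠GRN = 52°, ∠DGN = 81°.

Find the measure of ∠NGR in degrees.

1. ∠DRG = 128°  [linear pair at R on DN]
2. ∠GDR = 30°  [△GDR]
3. ∠GDN = 30°  [R on ray DN]
4. ∠DNG = 69°  [△GDN]
5. ∠GNR = 69°  [R on ray ND]
6. ∠NGR = 59°  [△GRN]

∠NGR = 59°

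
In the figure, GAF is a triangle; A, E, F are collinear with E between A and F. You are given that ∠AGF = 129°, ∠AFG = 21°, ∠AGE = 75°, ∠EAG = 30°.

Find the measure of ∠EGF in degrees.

1. ∠EFG = 21°  [E on ray FA]
2. ∠AEG = 75°  [△GAE]
3. ∠FEG = 105°  [linear pair at E on AF]
4. ∠EGF = 54°  [△GEF]

∠EGF = 54°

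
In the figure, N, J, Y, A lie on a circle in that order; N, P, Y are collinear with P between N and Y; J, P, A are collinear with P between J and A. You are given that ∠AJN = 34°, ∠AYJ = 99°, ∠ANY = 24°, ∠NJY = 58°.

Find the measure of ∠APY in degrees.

∠APY = 89°

1. ∠AYN = 34°  [same arc NA]
2. ∠AJY = 24°  [same arc YA]
3. ∠JAY = 57°  [△JYA]
4. ∠APY = 89°  [△YPA]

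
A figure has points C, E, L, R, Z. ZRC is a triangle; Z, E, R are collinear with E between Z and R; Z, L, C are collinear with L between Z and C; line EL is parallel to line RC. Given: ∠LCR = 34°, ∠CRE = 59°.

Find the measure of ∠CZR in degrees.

∠CZR = 87°

1. ∠RCZ = 34°  [L on ray CZ]
2. ∠CRZ = 59°  [E on ray RZ]
3. ∠CZR = 87°  [△ZRC]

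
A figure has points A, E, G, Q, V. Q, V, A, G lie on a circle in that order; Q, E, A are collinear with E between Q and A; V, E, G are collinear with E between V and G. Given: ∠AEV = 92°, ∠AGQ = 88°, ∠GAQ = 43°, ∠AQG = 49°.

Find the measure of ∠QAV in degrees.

∠QAV = 39°

1. ∠QEV = 88°  [linear pair at E on QA]
2. ∠AVQ = 92°  [cyclic QVAG, opposite ∠V+∠G]
3. ∠GVQ = 43°  [same arc QG]
4. ∠AQV = 49°  [△QEV]
5. ∠QAV = 39°  [△QVA]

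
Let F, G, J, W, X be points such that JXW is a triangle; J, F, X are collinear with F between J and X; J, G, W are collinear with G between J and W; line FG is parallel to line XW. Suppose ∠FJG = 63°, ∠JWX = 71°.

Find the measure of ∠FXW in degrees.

∠FXW = 46°

1. ∠WJX = 63°  [F on JX, G on JW]
2. ∠JXW = 46°  [△JXW]
3. ∠FXW = 46°  [F on ray XJ]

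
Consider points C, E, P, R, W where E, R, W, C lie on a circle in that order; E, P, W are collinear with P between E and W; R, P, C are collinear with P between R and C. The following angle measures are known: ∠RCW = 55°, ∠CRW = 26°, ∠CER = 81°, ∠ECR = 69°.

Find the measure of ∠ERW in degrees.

∠ERW = 56°

1. ∠REW = 55°  [same arc RW]
2. ∠EWR = 69°  [same arc ER]
3. ∠ERW = 56°  [△ERW]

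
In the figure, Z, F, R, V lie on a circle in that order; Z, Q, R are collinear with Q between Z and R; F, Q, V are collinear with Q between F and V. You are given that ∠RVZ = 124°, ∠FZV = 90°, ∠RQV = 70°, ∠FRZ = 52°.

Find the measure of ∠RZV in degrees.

∠RZV = 18°

1. ∠VQZ = 110°  [linear pair at Q on ZR]
2. ∠FVZ = 52°  [same arc ZF]
3. ∠RZV = 18°  [△ZQV]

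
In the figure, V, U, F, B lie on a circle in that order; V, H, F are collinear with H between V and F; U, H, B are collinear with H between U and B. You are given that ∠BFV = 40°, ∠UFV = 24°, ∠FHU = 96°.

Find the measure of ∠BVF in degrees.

∠BVF = 60°

1. ∠UBV = 24°  [same arc VU]
2. ∠BHV = 96°  [vertical angles at H]
3. ∠BVF = 60°  [△VHB]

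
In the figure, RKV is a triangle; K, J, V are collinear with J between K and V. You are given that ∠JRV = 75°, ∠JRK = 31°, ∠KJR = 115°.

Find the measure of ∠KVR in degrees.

1. ∠RJV = 65°  [linear pair at J on KV]
2. ∠JVR = 40°  [△RJV]
3. ∠KVR = 40°  [J on ray VK]

∠KVR = 40°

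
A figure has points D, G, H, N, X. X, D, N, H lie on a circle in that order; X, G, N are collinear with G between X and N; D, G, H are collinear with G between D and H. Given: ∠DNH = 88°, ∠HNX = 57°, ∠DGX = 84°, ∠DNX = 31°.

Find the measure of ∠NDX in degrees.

1. ∠HDX = 57°  [same arc XH]
2. ∠DXN = 39°  [△XGD]
3. ∠NDX = 110°  [△XDN]

∠NDX = 110°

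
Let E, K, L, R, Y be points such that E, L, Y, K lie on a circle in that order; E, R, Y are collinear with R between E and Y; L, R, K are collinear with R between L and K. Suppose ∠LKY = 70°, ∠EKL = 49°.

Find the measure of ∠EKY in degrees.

∠EKY = 119°

1. ∠LEY = 70°  [same arc LY]
2. ∠EYL = 49°  [same arc EL]
3. ∠ELY = 61°  [△ELY]
4. ∠EKY = 119°  [cyclic ELYK, opposite ∠L+∠K]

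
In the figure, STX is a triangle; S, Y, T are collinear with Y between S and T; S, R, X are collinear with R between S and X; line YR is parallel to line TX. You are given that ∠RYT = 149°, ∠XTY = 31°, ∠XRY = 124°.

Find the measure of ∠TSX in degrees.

1. ∠RYS = 31°  [linear pair at Y on ST]
2. ∠SRY = 56°  [linear pair at R on SX]
3. ∠RSY = 93°  [△SYR]
4. ∠TSX = 93°  [Y on ST, R on SX]

∠TSX = 93°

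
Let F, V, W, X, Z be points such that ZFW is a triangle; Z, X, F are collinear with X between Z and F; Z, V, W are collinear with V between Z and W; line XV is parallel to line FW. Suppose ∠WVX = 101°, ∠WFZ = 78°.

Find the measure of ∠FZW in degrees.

1. ∠XVZ = 79°  [linear pair at V on ZW]
2. ∠VXZ = 78°  [XV∥FW, corresponding at X]
3. ∠VZX = 23°  [△ZXV]
4. ∠FZW = 23°  [X on ZF, V on ZW]

∠FZW = 23°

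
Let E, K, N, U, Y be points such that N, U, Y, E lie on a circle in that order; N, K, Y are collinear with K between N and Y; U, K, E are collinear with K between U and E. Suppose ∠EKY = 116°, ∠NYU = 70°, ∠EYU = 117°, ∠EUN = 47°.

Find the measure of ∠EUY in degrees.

1. ∠NKU = 116°  [vertical angles at K]
2. ∠UKY = 64°  [linear pair at K on NY]
3. ∠EUY = 46°  [△UKY]

∠EUY = 46°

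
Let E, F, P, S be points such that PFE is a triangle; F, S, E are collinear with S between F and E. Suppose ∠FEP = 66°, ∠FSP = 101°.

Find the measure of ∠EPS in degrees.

∠EPS = 35°

1. ∠PES = 66°  [S on ray EF]
2. ∠ESP = 79°  [linear pair at S on FE]
3. ∠EPS = 35°  [△PSE]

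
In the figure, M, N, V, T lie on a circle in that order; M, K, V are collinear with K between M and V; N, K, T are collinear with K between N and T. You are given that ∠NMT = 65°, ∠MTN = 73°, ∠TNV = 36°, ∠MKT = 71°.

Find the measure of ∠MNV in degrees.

1. ∠MNT = 42°  [△MNT]
2. ∠TMV = 36°  [△MKT]
3. ∠MVT = 42°  [same arc MT]
4. ∠MTV = 102°  [△MVT]
5. ∠MNV = 78°  [cyclic MNVT, opposite ∠N+∠T]

∠MNV = 78°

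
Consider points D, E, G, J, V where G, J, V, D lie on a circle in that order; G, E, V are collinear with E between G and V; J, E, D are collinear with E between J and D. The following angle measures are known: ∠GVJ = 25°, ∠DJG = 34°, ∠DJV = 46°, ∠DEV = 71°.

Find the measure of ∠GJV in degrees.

1. ∠DVG = 34°  [same arc GD]
2. ∠DGV = 46°  [same arc VD]
3. ∠GDV = 100°  [△GVD]
4. ∠GJV = 80°  [cyclic GJVD, opposite ∠J+∠D]

∠GJV = 80°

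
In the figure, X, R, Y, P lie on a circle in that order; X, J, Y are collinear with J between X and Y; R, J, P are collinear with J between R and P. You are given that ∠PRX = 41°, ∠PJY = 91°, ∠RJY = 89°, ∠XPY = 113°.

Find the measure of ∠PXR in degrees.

1. ∠PYX = 41°  [same arc XP]
2. ∠PJX = 89°  [linear pair at J on XY]
3. ∠PXY = 26°  [△XYP]
4. ∠RPX = 65°  [△XJP]
5. ∠PXR = 74°  [△XRP]

∠PXR = 74°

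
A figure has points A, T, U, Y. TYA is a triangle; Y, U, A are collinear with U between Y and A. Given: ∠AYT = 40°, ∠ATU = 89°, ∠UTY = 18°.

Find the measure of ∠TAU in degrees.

∠TAU = 33°

1. ∠TYU = 40°  [U on ray YA]
2. ∠TUY = 122°  [△TYU]
3. ∠AUT = 58°  [linear pair at U on YA]
4. ∠TAU = 33°  [△TUA]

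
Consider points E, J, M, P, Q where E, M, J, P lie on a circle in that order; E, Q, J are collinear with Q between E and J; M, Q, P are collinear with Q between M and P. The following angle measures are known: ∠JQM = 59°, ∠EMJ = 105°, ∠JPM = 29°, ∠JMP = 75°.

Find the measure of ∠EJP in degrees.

1. ∠EPJ = 75°  [cyclic EMJP, opposite ∠M+∠P]
2. ∠JEP = 75°  [same arc JP]
3. ∠EJP = 30°  [△EJP]

∠EJP = 30°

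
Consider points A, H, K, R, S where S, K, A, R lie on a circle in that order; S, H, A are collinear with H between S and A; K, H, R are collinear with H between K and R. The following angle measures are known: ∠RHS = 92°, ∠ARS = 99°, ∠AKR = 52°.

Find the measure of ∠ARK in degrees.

∠ARK = 63°

1. ∠AHK = 92°  [vertical angles at H]
2. ∠AKS = 81°  [cyclic SKAR, opposite ∠K+∠R]
3. ∠KAS = 36°  [△KHA]
4. ∠ASK = 63°  [△SKA]
5. ∠ARK = 63°  [same arc KA]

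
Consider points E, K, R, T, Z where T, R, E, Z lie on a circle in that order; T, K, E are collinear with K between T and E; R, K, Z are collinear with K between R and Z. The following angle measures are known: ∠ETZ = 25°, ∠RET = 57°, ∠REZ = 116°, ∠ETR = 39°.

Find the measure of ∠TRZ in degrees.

1. ∠RZT = 57°  [same arc TR]
2. ∠RTZ = 64°  [cyclic TREZ, opposite ∠T+∠E]
3. ∠TRZ = 59°  [△TRZ]

∠TRZ = 59°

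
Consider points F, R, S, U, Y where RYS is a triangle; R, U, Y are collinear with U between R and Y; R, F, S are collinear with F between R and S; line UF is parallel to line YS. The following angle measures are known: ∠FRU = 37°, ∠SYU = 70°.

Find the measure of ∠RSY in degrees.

1. ∠SRY = 37°  [U on RY, F on RS]
2. ∠RYS = 70°  [U on ray YR]
3. ∠RSY = 73°  [△RYS]

∠RSY = 73°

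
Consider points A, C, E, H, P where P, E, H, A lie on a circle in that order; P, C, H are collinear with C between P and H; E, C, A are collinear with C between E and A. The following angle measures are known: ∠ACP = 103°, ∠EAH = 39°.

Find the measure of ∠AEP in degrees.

∠AEP = 64°

1. ∠ECH = 103°  [vertical angles at C]
2. ∠EPH = 39°  [same arc EH]
3. ∠ECP = 77°  [linear pair at C on PH]
4. ∠AEP = 64°  [△PCE]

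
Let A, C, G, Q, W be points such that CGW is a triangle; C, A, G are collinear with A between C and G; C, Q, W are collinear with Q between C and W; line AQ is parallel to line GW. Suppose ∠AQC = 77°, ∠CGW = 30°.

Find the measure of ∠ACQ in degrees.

1. ∠CWG = 77°  [AQ∥GW, corresponding at Q]
2. ∠GCW = 73°  [△CGW]
3. ∠ACQ = 73°  [A on CG, Q on CW]

∠ACQ = 73°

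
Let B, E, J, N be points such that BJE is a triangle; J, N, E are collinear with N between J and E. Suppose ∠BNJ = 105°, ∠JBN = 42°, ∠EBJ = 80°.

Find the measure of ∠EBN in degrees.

∠EBN = 38°

1. ∠BJN = 33°  [△BJN]
2. ∠BNE = 75°  [linear pair at N on JE]
3. ∠BJE = 33°  [N on ray JE]
4. ∠BEJ = 67°  [△BJE]
5. ∠BEN = 67°  [N on ray EJ]
6. ∠EBN = 38°  [△BNE]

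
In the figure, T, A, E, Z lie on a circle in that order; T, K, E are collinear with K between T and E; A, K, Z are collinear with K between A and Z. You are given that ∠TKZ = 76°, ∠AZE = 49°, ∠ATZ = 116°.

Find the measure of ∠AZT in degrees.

1. ∠AKE = 76°  [vertical angles at K]
2. ∠ATE = 49°  [same arc AE]
3. ∠AKT = 104°  [linear pair at K on TE]
4. ∠TAZ = 27°  [△TKA]
5. ∠AZT = 37°  [△TAZ]

∠AZT = 37°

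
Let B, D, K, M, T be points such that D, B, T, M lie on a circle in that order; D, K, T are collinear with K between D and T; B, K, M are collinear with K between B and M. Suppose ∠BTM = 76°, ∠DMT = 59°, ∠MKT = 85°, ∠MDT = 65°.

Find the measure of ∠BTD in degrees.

1. ∠BKD = 85°  [vertical angles at K]
2. ∠MBT = 65°  [same arc TM]
3. ∠BKT = 95°  [linear pair at K on DT]
4. ∠BTD = 20°  [△BKT]

∠BTD = 20°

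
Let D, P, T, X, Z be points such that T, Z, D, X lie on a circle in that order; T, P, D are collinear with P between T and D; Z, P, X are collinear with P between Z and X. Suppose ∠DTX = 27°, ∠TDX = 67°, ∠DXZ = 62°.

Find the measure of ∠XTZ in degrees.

1. ∠DZX = 27°  [same arc DX]
2. ∠XDZ = 91°  [△ZDX]
3. ∠XTZ = 89°  [cyclic TZDX, opposite ∠T+∠D]

∠XTZ = 89°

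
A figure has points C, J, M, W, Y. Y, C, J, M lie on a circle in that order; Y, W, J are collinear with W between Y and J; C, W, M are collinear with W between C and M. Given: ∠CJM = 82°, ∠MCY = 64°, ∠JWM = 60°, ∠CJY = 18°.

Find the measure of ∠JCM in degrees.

1. ∠MJY = 64°  [same arc YM]
2. ∠CMJ = 56°  [△JWM]
3. ∠JCM = 42°  [△CJM]

∠JCM = 42°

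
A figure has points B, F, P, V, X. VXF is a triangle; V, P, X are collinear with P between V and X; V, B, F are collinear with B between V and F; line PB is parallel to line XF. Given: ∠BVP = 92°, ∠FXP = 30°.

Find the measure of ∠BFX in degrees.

∠BFX = 58°

1. ∠FVX = 92°  [P on VX, B on VF]
2. ∠FXV = 30°  [P on ray XV]
3. ∠VFX = 58°  [△VXF]
4. ∠BFX = 58°  [B on ray FV]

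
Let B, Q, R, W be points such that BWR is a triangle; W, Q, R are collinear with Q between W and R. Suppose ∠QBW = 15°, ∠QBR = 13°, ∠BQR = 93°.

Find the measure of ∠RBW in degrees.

∠RBW = 28°

1. ∠BRQ = 74°  [△BQR]
2. ∠BQW = 87°  [linear pair at Q on WR]
3. ∠BRW = 74°  [Q on ray RW]
4. ∠BWQ = 78°  [△BWQ]
5. ∠BWR = 78°  [Q on ray WR]
6. ∠RBW = 28°  [△BWR]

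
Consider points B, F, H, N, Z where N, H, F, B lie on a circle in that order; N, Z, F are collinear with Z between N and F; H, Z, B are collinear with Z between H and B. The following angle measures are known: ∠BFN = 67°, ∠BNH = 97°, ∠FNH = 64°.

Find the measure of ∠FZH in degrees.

∠FZH = 131°

1. ∠BHN = 67°  [same arc NB]
2. ∠HZN = 49°  [△NZH]
3. ∠FZH = 131°  [linear pair at Z on NF]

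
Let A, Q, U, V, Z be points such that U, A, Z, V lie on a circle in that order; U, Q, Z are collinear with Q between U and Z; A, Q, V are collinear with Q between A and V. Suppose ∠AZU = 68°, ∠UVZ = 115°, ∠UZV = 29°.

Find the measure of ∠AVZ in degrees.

1. ∠UAZ = 65°  [cyclic UAZV, opposite ∠A+∠V]
2. ∠AUZ = 47°  [△UAZ]
3. ∠AVZ = 47°  [same arc AZ]

∠AVZ = 47°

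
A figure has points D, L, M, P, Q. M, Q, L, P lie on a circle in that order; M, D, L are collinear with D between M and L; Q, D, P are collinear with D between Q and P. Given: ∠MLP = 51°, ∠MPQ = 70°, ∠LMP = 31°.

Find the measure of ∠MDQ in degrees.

1. ∠MQP = 51°  [same arc MP]
2. ∠LPM = 98°  [△MLP]
3. ∠MLQ = 70°  [same arc MQ]
4. ∠LQM = 82°  [cyclic MQLP, opposite ∠Q+∠P]
5. ∠LMQ = 28°  [△MQL]
6. ∠MDQ = 101°  [△MDQ]

∠MDQ = 101°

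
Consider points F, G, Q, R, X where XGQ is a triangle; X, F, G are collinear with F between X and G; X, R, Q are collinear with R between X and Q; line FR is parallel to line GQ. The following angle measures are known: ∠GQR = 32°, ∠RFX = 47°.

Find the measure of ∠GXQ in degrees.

∠GXQ = 101°

1. ∠GQX = 32°  [R on ray QX]
2. ∠QGX = 47°  [FR∥GQ, corresponding at F]
3. ∠GXQ = 101°  [△XGQ]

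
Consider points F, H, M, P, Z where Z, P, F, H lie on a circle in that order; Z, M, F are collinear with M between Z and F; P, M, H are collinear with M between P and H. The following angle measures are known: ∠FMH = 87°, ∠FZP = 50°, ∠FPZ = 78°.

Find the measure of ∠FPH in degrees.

1. ∠PMZ = 87°  [vertical angles at M]
2. ∠PFZ = 52°  [△ZPF]
3. ∠FMP = 93°  [linear pair at M on ZF]
4. ∠FPH = 35°  [△PMF]

∠FPH = 35°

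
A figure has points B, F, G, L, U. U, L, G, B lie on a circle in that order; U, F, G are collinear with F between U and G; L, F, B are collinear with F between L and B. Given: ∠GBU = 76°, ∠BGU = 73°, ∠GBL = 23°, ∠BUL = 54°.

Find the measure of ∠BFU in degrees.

∠BFU = 96°

1. ∠BUG = 31°  [△UGB]
2. ∠BLU = 73°  [same arc UB]
3. ∠LBU = 53°  [△ULB]
4. ∠BFU = 96°  [△UFB]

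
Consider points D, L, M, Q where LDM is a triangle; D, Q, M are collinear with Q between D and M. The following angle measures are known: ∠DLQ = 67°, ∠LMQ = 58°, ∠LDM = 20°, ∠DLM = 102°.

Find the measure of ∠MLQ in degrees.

∠MLQ = 35°

1. ∠LDQ = 20°  [Q on ray DM]
2. ∠DQL = 93°  [△LDQ]
3. ∠LQM = 87°  [linear pair at Q on DM]
4. ∠MLQ = 35°  [△LQM]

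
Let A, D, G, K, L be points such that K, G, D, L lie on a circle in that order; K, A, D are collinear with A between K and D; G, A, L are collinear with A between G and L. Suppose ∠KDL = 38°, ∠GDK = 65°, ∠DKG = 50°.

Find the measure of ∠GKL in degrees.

1. ∠KGL = 38°  [same arc KL]
2. ∠GLK = 65°  [same arc KG]
3. ∠GKL = 77°  [△KGL]

∠GKL = 77°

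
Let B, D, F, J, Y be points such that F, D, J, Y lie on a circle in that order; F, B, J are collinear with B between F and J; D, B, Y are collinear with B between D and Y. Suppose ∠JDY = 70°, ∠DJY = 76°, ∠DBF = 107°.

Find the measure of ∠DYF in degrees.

1. ∠JFY = 70°  [same arc JY]
2. ∠JBY = 107°  [vertical angles at B]
3. ∠FBY = 73°  [linear pair at B on FJ]
4. ∠DYF = 37°  [△FBY]

∠DYF = 37°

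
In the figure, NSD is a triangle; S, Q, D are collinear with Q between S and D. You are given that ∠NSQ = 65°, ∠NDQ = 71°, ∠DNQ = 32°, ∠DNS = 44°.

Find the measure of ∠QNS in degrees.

1. ∠DQN = 77°  [△NQD]
2. ∠NQS = 103°  [linear pair at Q on SD]
3. ∠QNS = 12°  [△NSQ]

∠QNS = 12°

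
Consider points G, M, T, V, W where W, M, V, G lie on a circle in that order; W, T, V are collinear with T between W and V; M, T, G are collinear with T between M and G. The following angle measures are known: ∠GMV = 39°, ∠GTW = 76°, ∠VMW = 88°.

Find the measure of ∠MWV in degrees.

1. ∠GWV = 39°  [same arc VG]
2. ∠MTV = 76°  [vertical angles at T]
3. ∠VGW = 92°  [cyclic WMVG, opposite ∠M+∠G]
4. ∠GVW = 49°  [△WVG]
5. ∠MTW = 104°  [linear pair at T on WV]
6. ∠GMW = 49°  [same arc WG]
7. ∠MWV = 27°  [△WTM]

∠MWV = 27°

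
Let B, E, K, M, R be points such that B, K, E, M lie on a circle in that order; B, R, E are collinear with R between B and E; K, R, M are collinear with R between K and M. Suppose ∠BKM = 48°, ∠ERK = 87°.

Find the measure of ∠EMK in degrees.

∠EMK = 39°

1. ∠BEM = 48°  [same arc BM]
2. ∠BRM = 87°  [vertical angles at R]
3. ∠ERM = 93°  [linear pair at R on BE]
4. ∠EMK = 39°  [△ERM]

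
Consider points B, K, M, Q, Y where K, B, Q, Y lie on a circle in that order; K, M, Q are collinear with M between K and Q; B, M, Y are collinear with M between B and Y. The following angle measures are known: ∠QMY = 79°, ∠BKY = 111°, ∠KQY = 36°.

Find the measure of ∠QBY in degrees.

1. ∠BYQ = 65°  [△QMY]
2. ∠BQY = 69°  [cyclic KBQY, opposite ∠K+∠Q]
3. ∠QBY = 46°  [△BQY]

∠QBY = 46°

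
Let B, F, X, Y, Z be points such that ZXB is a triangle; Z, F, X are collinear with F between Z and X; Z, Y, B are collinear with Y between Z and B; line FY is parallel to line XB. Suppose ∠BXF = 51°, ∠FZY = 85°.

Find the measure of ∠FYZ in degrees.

1. ∠BXZ = 51°  [F on ray XZ]
2. ∠BZX = 85°  [F on ZX, Y on ZB]
3. ∠XBZ = 44°  [△ZXB]
4. ∠FYZ = 44°  [FY∥XB, corresponding at Y]

∠FYZ = 44°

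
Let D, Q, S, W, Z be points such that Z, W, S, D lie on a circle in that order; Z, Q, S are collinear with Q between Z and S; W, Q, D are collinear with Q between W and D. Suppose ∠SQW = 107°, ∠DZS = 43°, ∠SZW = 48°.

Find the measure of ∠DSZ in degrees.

1. ∠DQZ = 107°  [vertical angles at Q]
2. ∠SDW = 48°  [same arc WS]
3. ∠DQS = 73°  [linear pair at Q on ZS]
4. ∠DSZ = 59°  [△SQD]

∠DSZ = 59°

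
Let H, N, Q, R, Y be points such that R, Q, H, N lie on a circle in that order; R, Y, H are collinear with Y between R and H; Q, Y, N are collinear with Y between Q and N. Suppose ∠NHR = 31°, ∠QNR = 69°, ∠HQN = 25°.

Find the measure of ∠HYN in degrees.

1. ∠HRN = 25°  [same arc HN]
2. ∠NYR = 86°  [△RYN]
3. ∠HYN = 94°  [linear pair at Y on RH]

∠HYN = 94°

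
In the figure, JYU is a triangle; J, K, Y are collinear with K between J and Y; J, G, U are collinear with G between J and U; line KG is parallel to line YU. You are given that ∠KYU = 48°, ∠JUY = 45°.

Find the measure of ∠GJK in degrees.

∠GJK = 87°

1. ∠JYU = 48°  [K on ray YJ]
2. ∠UJY = 87°  [△JYU]
3. ∠GJK = 87°  [K on JY, G on JU]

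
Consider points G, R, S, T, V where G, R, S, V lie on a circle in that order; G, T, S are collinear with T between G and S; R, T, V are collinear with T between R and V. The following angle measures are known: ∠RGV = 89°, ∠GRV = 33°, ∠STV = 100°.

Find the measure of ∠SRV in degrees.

∠SRV = 42°

1. ∠RSV = 91°  [cyclic GRSV, opposite ∠G+∠S]
2. ∠GSV = 33°  [same arc GV]
3. ∠RVS = 47°  [△STV]
4. ∠SRV = 42°  [△RSV]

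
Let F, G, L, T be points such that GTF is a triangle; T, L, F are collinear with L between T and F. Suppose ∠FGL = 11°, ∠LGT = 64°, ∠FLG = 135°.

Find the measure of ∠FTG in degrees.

∠FTG = 71°

1. ∠GLT = 45°  [linear pair at L on TF]
2. ∠GTL = 71°  [△GTL]
3. ∠FTG = 71°  [L on ray TF]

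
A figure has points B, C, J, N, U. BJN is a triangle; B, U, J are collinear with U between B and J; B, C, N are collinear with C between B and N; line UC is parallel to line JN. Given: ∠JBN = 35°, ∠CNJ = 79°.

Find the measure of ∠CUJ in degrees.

1. ∠BNJ = 79°  [C on ray NB]
2. ∠BJN = 66°  [△BJN]
3. ∠BUC = 66°  [UC∥JN, corresponding at U]
4. ∠CUJ = 114°  [linear pair at U on BJ]

∠CUJ = 114°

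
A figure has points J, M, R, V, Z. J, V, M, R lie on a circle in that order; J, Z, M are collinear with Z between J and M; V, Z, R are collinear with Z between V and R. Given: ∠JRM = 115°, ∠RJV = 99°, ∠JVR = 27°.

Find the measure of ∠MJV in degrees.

1. ∠JVM = 65°  [cyclic JVMR, opposite ∠V+∠R]
2. ∠JRV = 54°  [△JVR]
3. ∠JMV = 54°  [same arc JV]
4. ∠MJV = 61°  [△JVM]

∠MJV = 61°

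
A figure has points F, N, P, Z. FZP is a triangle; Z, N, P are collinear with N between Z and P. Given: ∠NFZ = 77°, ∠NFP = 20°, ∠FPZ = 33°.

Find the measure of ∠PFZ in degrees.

1. ∠FPN = 33°  [N on ray PZ]
2. ∠FNP = 127°  [△FNP]
3. ∠FNZ = 53°  [linear pair at N on ZP]
4. ∠FZN = 50°  [△FZN]
5. ∠FZP = 50°  [N on ray ZP]
6. ∠PFZ = 97°  [△FZP]

∠PFZ = 97°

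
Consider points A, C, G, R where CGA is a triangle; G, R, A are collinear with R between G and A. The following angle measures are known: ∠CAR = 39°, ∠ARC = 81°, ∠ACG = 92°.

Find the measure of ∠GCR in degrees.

1. ∠CAG = 39°  [R on ray AG]
2. ∠CRG = 99°  [linear pair at R on GA]
3. ∠AGC = 49°  [△CGA]
4. ∠CGR = 49°  [R on ray GA]
5. ∠GCR = 32°  [△CGR]

∠GCR = 32°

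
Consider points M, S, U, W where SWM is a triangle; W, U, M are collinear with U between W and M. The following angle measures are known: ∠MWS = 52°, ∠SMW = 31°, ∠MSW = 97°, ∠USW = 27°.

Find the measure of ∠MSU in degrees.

1. ∠SWU = 52°  [U on ray WM]
2. ∠SMU = 31°  [U on ray MW]
3. ∠SUW = 101°  [△SWU]
4. ∠MUS = 79°  [linear pair at U on WM]
5. ∠MSU = 70°  [△SUM]

∠MSU = 70°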